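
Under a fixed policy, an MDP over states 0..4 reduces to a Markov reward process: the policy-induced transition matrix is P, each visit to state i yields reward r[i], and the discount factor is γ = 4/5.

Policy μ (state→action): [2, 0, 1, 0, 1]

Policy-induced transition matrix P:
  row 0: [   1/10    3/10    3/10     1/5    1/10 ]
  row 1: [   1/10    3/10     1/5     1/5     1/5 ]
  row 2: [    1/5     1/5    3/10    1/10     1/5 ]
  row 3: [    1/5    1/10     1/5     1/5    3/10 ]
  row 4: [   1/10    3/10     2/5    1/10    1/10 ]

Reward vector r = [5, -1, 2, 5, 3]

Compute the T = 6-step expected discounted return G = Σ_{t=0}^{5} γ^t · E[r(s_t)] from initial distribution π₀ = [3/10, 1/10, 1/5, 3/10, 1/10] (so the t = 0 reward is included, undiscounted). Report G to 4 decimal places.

t=0: π = [0.3000, 0.1000, 0.2000, 0.3000, 0.1000], E[r] = 3.6000, γ^t·E[r] = 3.600000, running G = 3.600000
t=1: π = [0.1500, 0.2200, 0.2700, 0.1700, 0.1900], E[r] = 2.4900, γ^t·E[r] = 1.992000, running G = 5.592000
t=2: π = [0.1440, 0.2390, 0.2800, 0.1540, 0.1830], E[r] = 2.3600, γ^t·E[r] = 1.510400, running G = 7.102400
t=3: π = [0.1434, 0.2412, 0.2790, 0.1537, 0.1827], E[r] = 2.3504, γ^t·E[r] = 1.203405, running G = 8.305805
t=4: π = [0.1433, 0.2414, 0.2788, 0.1538, 0.1828], E[r] = 2.3500, γ^t·E[r] = 0.962552, running G = 9.268357
t=5: π = [0.1433, 0.2414, 0.2788, 0.1538, 0.1828], E[r] = 2.3500, γ^t·E[r] = 0.770059, running G = 10.038415

G = 10.0384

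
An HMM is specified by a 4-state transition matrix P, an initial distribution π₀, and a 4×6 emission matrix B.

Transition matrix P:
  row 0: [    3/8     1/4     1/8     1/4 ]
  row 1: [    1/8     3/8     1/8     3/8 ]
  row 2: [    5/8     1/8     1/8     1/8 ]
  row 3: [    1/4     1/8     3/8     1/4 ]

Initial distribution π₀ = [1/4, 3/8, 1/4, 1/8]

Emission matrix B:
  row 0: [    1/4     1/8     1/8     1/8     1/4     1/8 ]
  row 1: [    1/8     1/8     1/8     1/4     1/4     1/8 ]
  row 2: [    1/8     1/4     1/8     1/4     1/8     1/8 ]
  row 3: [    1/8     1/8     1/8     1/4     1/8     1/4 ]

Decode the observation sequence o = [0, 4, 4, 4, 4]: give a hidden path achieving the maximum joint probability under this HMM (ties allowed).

t=0: δ = [6.250e-02, 4.688e-02, 3.125e-02, 1.562e-02]  (obs o_0=0)
t=1: δ = [5.859e-03, 4.395e-03, 9.766e-04, 2.197e-03]  ψ = [0, 1, 0, 1]  (obs o_1=4)
t=2: δ = [5.493e-04, 4.120e-04, 1.030e-04, 2.060e-04]  ψ = [0, 1, 3, 1]  (obs o_2=4)
t=3: δ = [5.150e-05, 3.862e-05, 9.656e-06, 1.931e-05]  ψ = [0, 1, 3, 1]  (obs o_3=4)
t=4: δ = [4.828e-06, 3.621e-06, 9.052e-07, 1.810e-06]  ψ = [0, 1, 3, 1]  (obs o_4=4)
backtrack: best end state = 0; path = [0, 0, 0, 0, 0]

path = [0, 0, 0, 0, 0]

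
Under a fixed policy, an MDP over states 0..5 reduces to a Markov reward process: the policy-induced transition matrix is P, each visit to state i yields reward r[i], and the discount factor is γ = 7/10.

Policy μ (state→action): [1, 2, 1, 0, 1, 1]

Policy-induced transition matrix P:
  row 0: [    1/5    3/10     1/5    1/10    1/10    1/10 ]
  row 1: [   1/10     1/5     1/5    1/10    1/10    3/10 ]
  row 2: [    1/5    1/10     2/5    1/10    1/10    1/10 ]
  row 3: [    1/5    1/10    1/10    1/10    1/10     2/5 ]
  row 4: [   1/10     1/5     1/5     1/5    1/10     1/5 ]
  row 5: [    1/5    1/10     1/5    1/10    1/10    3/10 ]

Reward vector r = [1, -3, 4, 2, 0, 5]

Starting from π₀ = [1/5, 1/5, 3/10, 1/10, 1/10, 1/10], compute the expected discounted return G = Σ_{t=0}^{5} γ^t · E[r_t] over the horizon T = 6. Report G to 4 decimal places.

t=0: π = [0.2000, 0.2000, 0.3000, 0.1000, 0.1000, 0.1000], E[r] = 1.5000, γ^t·E[r] = 1.500000, running G = 1.500000
t=1: π = [0.1700, 0.1700, 0.2500, 0.1100, 0.1000, 0.2000], E[r] = 1.8800, γ^t·E[r] = 1.316000, running G = 2.816000
t=2: π = [0.1730, 0.1610, 0.2390, 0.1100, 0.1000, 0.2170], E[r] = 1.9510, γ^t·E[r] = 0.955990, running G = 3.771990
t=3: π = [0.1739, 0.1607, 0.2368, 0.1100, 0.1000, 0.2186], E[r] = 1.9520, γ^t·E[r] = 0.669536, running G = 4.441526
t=4: π = [0.1739, 0.1609, 0.2364, 0.1100, 0.1000, 0.2189], E[r] = 1.9511, γ^t·E[r] = 0.468464, running G = 4.909990
t=5: π = [0.1739, 0.1609, 0.2363, 0.1100, 0.1000, 0.2189], E[r] = 1.9511, γ^t·E[r] = 0.327921, running G = 5.237911

G = 5.2379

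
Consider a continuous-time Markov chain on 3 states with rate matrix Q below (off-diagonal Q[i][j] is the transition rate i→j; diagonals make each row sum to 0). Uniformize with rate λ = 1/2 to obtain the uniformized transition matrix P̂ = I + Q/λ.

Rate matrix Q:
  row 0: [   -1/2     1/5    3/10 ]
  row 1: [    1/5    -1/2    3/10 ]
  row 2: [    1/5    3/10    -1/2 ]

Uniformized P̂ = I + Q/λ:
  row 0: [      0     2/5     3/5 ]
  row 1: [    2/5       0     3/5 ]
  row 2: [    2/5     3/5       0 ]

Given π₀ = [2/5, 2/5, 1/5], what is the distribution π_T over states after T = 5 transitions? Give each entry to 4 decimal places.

t=0: π = [0.4000, 0.4000, 0.2000]
t=1: π = [0.2400, 0.2800, 0.4800]
t=2: π = [0.3040, 0.3840, 0.3120]
t=3: π = [0.2784, 0.3088, 0.4128]
t=4: π = [0.2886, 0.3590, 0.3523]
t=5: π = [0.2845, 0.3268, 0.3886]

π = [0.2845, 0.3268, 0.3886]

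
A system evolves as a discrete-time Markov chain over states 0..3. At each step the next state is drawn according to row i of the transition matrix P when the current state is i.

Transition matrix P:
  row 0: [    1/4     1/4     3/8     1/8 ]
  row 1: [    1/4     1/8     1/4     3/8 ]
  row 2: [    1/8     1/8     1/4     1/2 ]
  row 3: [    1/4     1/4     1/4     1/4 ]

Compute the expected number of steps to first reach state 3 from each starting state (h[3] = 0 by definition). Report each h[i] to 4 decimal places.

h = [3.4595, 2.8108, 2.3784, 0.0000]

First-step conditioning: h[3] = 0; for i ≠ 3, h[i] = 1 + Σ_k P[i][k]·h[k].
  h[0] = 1 + 1/4·h[0] + 1/4·h[1] + 3/8·h[2]
  h[1] = 1 + 1/4·h[0] + 1/8·h[1] + 1/4·h[2]
  h[2] = 1 + 1/8·h[0] + 1/8·h[1] + 1/4·h[2]
Solving the 3×3 linear system over states ≠ 3 gives exactly h = [128/37, 104/37, 88/37, 0] (h[3] = 0 is the target).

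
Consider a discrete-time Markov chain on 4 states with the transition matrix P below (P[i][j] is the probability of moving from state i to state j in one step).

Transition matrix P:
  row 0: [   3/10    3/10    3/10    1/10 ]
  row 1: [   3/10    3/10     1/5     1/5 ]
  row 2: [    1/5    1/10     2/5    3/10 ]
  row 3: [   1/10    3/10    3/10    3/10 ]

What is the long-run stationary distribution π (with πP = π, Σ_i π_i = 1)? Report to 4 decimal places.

Balance equations π_j = Σ_i π_i·P[i][j]:
  π_0 = 3/10·π_0 + 3/10·π_1 + 1/5·π_2 + 1/10·π_3
  π_1 = 3/10·π_0 + 3/10·π_1 + 1/10·π_2 + 3/10·π_3
  π_2 = 3/10·π_0 + 1/5·π_1 + 2/5·π_2 + 3/10·π_3
  normalize: π_0 + π_1 + π_2 + π_3 = 1
Solving the linear system gives exactly π = [157/704, 21/88, 27/88, 163/704].

π = [0.2230, 0.2386, 0.3068, 0.2315]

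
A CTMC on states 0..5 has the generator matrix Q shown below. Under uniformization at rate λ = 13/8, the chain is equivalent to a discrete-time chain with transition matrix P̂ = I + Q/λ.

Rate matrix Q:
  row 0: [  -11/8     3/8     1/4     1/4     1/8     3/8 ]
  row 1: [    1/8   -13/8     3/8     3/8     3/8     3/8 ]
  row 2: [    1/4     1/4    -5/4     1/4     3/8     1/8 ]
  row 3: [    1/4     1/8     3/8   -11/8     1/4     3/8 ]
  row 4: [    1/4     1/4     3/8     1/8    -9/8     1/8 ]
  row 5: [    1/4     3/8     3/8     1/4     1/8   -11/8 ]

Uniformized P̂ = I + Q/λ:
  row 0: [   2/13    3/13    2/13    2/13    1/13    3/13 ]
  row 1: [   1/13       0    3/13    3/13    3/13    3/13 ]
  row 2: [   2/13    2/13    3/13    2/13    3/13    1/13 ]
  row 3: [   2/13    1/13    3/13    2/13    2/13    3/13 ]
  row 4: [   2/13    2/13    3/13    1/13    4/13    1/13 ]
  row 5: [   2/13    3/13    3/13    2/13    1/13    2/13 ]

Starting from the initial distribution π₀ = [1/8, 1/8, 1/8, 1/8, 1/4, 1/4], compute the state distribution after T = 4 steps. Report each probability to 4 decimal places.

t=0: π = [0.1250, 0.1250, 0.1250, 0.1250, 0.2500, 0.2500]
t=1: π = [0.1442, 0.1538, 0.2212, 0.1442, 0.1827, 0.1538]
t=2: π = [0.1420, 0.1420, 0.2197, 0.1516, 0.1879, 0.1568]
t=3: π = [0.1429, 0.1433, 0.2198, 0.1503, 0.1876, 0.1560]
t=4: π = [0.1428, 0.1432, 0.2198, 0.1504, 0.1876, 0.1561]

π = [0.1428, 0.1432, 0.2198, 0.1504, 0.1876, 0.1561]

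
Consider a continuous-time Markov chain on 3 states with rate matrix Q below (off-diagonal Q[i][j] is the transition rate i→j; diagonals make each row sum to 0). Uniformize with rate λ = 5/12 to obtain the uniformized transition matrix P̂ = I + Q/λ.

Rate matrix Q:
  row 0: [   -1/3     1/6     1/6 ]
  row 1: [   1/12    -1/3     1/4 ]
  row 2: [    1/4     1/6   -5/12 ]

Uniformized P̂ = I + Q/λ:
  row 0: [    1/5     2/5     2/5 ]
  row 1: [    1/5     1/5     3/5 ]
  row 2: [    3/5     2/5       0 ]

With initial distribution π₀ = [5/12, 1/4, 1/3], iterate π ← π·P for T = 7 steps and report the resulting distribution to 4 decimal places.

π = [0.3335, 0.3333, 0.3332]

t=0: π = [0.4167, 0.2500, 0.3333]
t=1: π = [0.3333, 0.3500, 0.3167]
t=2: π = [0.3267, 0.3300, 0.3433]
t=3: π = [0.3373, 0.3340, 0.3287]
t=4: π = [0.3315, 0.3332, 0.3353]
t=5: π = [0.3341, 0.3334, 0.3325]
t=6: π = [0.3330, 0.3333, 0.3337]
t=7: π = [0.3335, 0.3333, 0.3332]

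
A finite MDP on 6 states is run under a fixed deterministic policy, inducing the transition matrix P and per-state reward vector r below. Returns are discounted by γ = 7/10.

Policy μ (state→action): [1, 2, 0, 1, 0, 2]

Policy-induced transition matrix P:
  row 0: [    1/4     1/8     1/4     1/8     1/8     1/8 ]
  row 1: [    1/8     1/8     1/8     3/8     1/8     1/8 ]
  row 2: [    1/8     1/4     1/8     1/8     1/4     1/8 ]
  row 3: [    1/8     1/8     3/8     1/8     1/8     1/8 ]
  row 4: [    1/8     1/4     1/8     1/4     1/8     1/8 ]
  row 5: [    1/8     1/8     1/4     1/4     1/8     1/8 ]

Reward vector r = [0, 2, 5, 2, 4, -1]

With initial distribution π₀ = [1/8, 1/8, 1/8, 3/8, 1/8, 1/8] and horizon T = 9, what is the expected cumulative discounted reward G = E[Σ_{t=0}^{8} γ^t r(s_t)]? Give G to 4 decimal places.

t=0: π = [0.1250, 0.1250, 0.1250, 0.3750, 0.1250, 0.1250], E[r] = 2.0000, γ^t·E[r] = 2.000000, running G = 2.000000
t=1: π = [0.1406, 0.1563, 0.2500, 0.1875, 0.1406, 0.1250], E[r] = 2.3750, γ^t·E[r] = 1.662500, running G = 3.662500
t=2: π = [0.1426, 0.1738, 0.2051, 0.1973, 0.1563, 0.1250], E[r] = 2.2676, γ^t·E[r] = 1.111113, running G = 4.773613
t=3: π = [0.1428, 0.1702, 0.2078, 0.2036, 0.1506, 0.1250], E[r] = 2.2639, γ^t·E[r] = 0.776523, running G = 5.550136
t=4: π = [0.1429, 0.1698, 0.2094, 0.2020, 0.1510, 0.1250], E[r] = 2.2694, γ^t·E[r] = 0.544878, running G = 6.095014
t=5: π = [0.1429, 0.1700, 0.2090, 0.2019, 0.1512, 0.1250], E[r] = 2.2686, γ^t·E[r] = 0.381279, running G = 6.476293
t=6: π = [0.1429, 0.1700, 0.2090, 0.2020, 0.1511, 0.1250], E[r] = 2.2684, γ^t·E[r] = 0.266879, running G = 6.743173
t=7: π = [0.1429, 0.1700, 0.2090, 0.2020, 0.1511, 0.1250], E[r] = 2.2685, γ^t·E[r] = 0.186821, running G = 6.929993
t=8: π = [0.1429, 0.1700, 0.2090, 0.2020, 0.1511, 0.1250], E[r] = 2.2685, γ^t·E[r] = 0.130774, running G = 7.060768

G = 7.0608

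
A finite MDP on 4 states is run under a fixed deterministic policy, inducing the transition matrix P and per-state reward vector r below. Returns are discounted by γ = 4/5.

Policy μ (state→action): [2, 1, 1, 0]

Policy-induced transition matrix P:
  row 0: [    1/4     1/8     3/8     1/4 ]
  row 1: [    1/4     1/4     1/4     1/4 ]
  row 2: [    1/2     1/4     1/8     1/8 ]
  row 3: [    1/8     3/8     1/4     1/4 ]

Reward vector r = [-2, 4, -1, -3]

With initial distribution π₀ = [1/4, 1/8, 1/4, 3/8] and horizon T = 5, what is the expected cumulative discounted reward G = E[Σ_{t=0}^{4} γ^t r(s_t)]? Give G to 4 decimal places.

G = -2.4703

t=0: π = [0.2500, 0.1250, 0.2500, 0.3750], E[r] = -1.3750, γ^t·E[r] = -1.375000, running G = -1.375000
t=1: π = [0.2656, 0.2656, 0.2500, 0.2188], E[r] = -0.3750, γ^t·E[r] = -0.300000, running G = -1.675000
t=2: π = [0.2852, 0.2441, 0.2520, 0.2188], E[r] = -0.5020, γ^t·E[r] = -0.321250, running G = -1.996250
t=3: π = [0.2856, 0.2417, 0.2542, 0.2185], E[r] = -0.5142, γ^t·E[r] = -0.263250, running G = -2.259500
t=4: π = [0.2862, 0.2416, 0.2539, 0.2182], E[r] = -0.5146, γ^t·E[r] = -0.210800, running G = -2.470300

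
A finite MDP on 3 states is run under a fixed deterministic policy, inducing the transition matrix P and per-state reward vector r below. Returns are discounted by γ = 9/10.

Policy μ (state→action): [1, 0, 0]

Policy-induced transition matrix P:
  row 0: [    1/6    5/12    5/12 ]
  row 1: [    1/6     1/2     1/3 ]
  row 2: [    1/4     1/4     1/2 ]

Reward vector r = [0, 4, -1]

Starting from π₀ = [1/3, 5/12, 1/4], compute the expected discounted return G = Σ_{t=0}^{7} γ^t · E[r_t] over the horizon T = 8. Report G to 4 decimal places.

t=0: π = [0.3333, 0.4167, 0.2500], E[r] = 1.4167, γ^t·E[r] = 1.416667, running G = 1.416667
t=1: π = [0.1875, 0.4097, 0.4028], E[r] = 1.2361, γ^t·E[r] = 1.112500, running G = 2.529167
t=2: π = [0.2002, 0.3837, 0.4161], E[r] = 1.1186, γ^t·E[r] = 0.906094, running G = 3.435260
t=3: π = [0.2013, 0.3793, 0.4194], E[r] = 1.0978, γ^t·E[r] = 0.800297, running G = 4.235557
t=4: π = [0.2016, 0.3784, 0.4200], E[r] = 1.0935, γ^t·E[r] = 0.717454, running G = 4.953011
t=5: π = [0.2017, 0.3782, 0.4201], E[r] = 1.0927, γ^t·E[r] = 0.645201, running G = 5.598212
t=6: π = [0.2017, 0.3782, 0.4202], E[r] = 1.0925, γ^t·E[r] = 0.580589, running G = 6.178801
t=7: π = [0.2017, 0.3782, 0.4202], E[r] = 1.0924, γ^t·E[r] = 0.522513, running G = 6.701314

G = 6.7013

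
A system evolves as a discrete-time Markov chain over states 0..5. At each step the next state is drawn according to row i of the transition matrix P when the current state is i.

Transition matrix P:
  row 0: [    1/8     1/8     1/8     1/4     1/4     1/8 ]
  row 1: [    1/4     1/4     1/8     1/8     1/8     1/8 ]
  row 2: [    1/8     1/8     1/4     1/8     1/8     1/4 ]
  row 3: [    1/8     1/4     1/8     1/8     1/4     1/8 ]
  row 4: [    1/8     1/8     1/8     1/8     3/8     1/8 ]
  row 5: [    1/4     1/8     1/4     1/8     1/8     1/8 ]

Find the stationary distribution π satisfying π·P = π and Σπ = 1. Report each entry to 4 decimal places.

Balance equations π_j = Σ_i π_i·P[i][j]:
  π_0 = 1/8·π_0 + 1/4·π_1 + 1/8·π_2 + 1/8·π_3 + 1/8·π_4 + 1/4·π_5
  π_1 = 1/8·π_0 + 1/4·π_1 + 1/8·π_2 + 1/4·π_3 + 1/8·π_4 + 1/8·π_5
  π_2 = 1/8·π_0 + 1/8·π_1 + 1/4·π_2 + 1/8·π_3 + 1/8·π_4 + 1/4·π_5
  π_3 = 1/4·π_0 + 1/8·π_1 + 1/8·π_2 + 1/8·π_3 + 1/8·π_4 + 1/8·π_5
  π_4 = 1/4·π_0 + 1/8·π_1 + 1/8·π_2 + 1/4·π_3 + 3/8·π_4 + 1/8·π_5
  normalize: π_0 + π_1 + π_2 + π_3 + π_4 + π_5 = 1
Solving the linear system gives exactly π = [9/55, 9/55, 9/55, 8/55, 12/55, 8/55].

π = [0.1636, 0.1636, 0.1636, 0.1455, 0.2182, 0.1455]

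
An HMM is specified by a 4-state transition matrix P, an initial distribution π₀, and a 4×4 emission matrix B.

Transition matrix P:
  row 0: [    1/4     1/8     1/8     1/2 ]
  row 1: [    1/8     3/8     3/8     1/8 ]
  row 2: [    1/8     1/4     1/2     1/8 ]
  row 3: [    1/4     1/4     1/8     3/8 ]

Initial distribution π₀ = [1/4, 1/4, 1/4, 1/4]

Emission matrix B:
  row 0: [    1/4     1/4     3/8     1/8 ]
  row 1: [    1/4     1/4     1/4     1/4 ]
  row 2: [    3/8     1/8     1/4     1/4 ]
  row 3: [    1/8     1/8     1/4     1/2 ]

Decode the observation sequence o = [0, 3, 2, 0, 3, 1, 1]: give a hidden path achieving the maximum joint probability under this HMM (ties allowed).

t=0: δ = [6.250e-02, 6.250e-02, 9.375e-02, 3.125e-02]  (obs o_0=0)
t=1: δ = [1.953e-03, 5.859e-03, 1.172e-02, 1.562e-02]  ψ = [0, 1, 2, 0]  (obs o_1=3)
t=2: δ = [1.465e-03, 9.766e-04, 1.465e-03, 1.465e-03]  ψ = [3, 3, 2, 3]  (obs o_2=2)
t=3: δ = [9.155e-05, 9.155e-05, 2.747e-04, 9.155e-05]  ψ = [0, 1, 2, 0]  (obs o_3=0)
t=4: δ = [4.292e-06, 1.717e-05, 3.433e-05, 2.289e-05]  ψ = [2, 2, 2, 0]  (obs o_4=3)
t=5: δ = [1.431e-06, 2.146e-06, 2.146e-06, 1.073e-06]  ψ = [3, 2, 2, 3]  (obs o_5=1)
t=6: δ = [8.941e-08, 2.012e-07, 1.341e-07, 8.941e-08]  ψ = [0, 1, 2, 0]  (obs o_6=1)
backtrack: best end state = 1; path = [2, 2, 2, 2, 2, 1, 1]

path = [2, 2, 2, 2, 2, 1, 1]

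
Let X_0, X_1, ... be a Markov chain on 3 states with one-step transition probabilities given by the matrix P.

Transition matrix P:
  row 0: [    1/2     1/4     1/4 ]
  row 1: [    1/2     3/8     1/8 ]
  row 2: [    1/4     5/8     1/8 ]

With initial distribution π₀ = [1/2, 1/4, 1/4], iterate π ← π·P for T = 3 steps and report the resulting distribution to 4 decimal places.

t=0: π = [0.5000, 0.2500, 0.2500]
t=1: π = [0.4375, 0.3750, 0.1875]
t=2: π = [0.4531, 0.3672, 0.1797]
t=3: π = [0.4551, 0.3633, 0.1816]

π = [0.4551, 0.3633, 0.1816]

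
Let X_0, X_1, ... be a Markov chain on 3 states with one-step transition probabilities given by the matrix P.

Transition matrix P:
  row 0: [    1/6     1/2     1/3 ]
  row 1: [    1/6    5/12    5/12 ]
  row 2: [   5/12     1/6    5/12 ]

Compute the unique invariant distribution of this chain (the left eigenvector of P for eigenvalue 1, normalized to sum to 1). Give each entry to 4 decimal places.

Balance equations π_j = Σ_i π_i·P[i][j]:
  π_0 = 1/6·π_0 + 1/6·π_1 + 5/12·π_2
  π_1 = 1/2·π_0 + 5/12·π_1 + 1/6·π_2
  normalize: π_0 + π_1 + π_2 = 1
Solving the linear system gives exactly π = [13/49, 50/147, 58/147].

π = [0.2653, 0.3401, 0.3946]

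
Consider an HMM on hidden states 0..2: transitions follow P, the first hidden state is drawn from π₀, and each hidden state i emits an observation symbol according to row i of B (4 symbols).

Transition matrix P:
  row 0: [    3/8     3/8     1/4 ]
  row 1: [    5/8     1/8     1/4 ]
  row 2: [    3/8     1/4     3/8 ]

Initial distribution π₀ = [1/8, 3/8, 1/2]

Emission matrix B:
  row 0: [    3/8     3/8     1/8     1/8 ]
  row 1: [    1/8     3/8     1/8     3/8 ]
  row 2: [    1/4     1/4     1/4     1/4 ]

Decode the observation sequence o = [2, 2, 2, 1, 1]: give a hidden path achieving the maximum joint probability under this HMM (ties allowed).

path = [2, 2, 2, 1, 0]

t=0: δ = [1.562e-02, 4.688e-02, 1.250e-01]  (obs o_0=2)
t=1: δ = [5.859e-03, 3.906e-03, 1.172e-02]  ψ = [2, 2, 2]  (obs o_1=2)
t=2: δ = [5.493e-04, 3.662e-04, 1.099e-03]  ψ = [2, 2, 2]  (obs o_2=2)
t=3: δ = [1.545e-04, 1.030e-04, 1.030e-04]  ψ = [2, 2, 2]  (obs o_3=1)
t=4: δ = [2.414e-05, 2.173e-05, 9.656e-06]  ψ = [1, 0, 0]  (obs o_4=1)
backtrack: best end state = 0; path = [2, 2, 2, 1, 0]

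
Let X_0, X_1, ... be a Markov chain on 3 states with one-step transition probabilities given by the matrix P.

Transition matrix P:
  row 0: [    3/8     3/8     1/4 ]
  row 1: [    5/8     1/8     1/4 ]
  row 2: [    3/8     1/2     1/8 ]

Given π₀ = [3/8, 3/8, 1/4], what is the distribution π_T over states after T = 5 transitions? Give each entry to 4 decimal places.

π = [0.4556, 0.3222, 0.2222]

t=0: π = [0.3750, 0.3750, 0.2500]
t=1: π = [0.4688, 0.3125, 0.2188]
t=2: π = [0.4531, 0.3242, 0.2227]
t=3: π = [0.4561, 0.3218, 0.2222]
t=4: π = [0.4554, 0.3223, 0.2222]
t=5: π = [0.4556, 0.3222, 0.2222]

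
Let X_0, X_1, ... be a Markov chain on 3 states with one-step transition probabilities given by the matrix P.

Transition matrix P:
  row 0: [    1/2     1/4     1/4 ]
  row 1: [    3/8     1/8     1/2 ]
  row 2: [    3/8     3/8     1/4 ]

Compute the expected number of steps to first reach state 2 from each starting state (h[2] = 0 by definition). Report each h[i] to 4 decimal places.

First-step conditioning: h[2] = 0; for i ≠ 2, h[i] = 1 + Σ_k P[i][k]·h[k].
  h[0] = 1 + 1/2·h[0] + 1/4·h[1]
  h[1] = 1 + 3/8·h[0] + 1/8·h[1]
Solving the 2×2 linear system over states ≠ 2 gives exactly h = [36/11, 28/11, 0] (h[2] = 0 is the target).

h = [3.2727, 2.5455, 0.0000]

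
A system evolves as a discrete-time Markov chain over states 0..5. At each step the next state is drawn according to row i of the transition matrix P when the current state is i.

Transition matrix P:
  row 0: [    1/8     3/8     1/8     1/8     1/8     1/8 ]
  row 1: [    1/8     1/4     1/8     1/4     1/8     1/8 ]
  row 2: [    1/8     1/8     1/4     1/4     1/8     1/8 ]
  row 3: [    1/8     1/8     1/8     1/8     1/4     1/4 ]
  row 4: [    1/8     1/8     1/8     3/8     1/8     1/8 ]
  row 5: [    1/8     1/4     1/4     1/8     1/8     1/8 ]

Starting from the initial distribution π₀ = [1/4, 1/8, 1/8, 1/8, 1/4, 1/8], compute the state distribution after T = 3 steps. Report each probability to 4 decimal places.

π = [0.1250, 0.2004, 0.1643, 0.2085, 0.1509, 0.1509]

t=0: π = [0.2500, 0.1250, 0.1250, 0.1250, 0.2500, 0.1250]
t=1: π = [0.1250, 0.2188, 0.1563, 0.2188, 0.1406, 0.1406]
t=2: π = [0.1250, 0.2012, 0.1621, 0.2070, 0.1523, 0.1523]
t=3: π = [0.1250, 0.2004, 0.1643, 0.2085, 0.1509, 0.1509]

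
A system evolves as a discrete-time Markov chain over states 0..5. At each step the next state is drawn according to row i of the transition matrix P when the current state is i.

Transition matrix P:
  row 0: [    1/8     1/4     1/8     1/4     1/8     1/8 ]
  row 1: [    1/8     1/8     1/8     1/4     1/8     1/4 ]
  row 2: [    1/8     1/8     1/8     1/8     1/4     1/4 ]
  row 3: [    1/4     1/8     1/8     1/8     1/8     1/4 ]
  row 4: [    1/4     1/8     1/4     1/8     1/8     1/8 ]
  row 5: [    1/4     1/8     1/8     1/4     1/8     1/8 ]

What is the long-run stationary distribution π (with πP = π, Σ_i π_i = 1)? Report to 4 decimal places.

π = [0.1898, 0.1487, 0.1429, 0.1905, 0.1429, 0.1853]

Balance equations π_j = Σ_i π_i·P[i][j]:
  π_0 = 1/8·π_0 + 1/8·π_1 + 1/8·π_2 + 1/4·π_3 + 1/4·π_4 + 1/4·π_5
  π_1 = 1/4·π_0 + 1/8·π_1 + 1/8·π_2 + 1/8·π_3 + 1/8·π_4 + 1/8·π_5
  π_2 = 1/8·π_0 + 1/8·π_1 + 1/8·π_2 + 1/8·π_3 + 1/4·π_4 + 1/8·π_5
  π_3 = 1/4·π_0 + 1/4·π_1 + 1/8·π_2 + 1/8·π_3 + 1/8·π_4 + 1/4·π_5
  π_4 = 1/8·π_0 + 1/8·π_1 + 1/4·π_2 + 1/8·π_3 + 1/8·π_4 + 1/8·π_5
  normalize: π_0 + π_1 + π_2 + π_3 + π_4 + π_5 = 1
Solving the linear system gives exactly π = [97/511, 76/511, 1/7, 4/21, 1/7, 284/1533].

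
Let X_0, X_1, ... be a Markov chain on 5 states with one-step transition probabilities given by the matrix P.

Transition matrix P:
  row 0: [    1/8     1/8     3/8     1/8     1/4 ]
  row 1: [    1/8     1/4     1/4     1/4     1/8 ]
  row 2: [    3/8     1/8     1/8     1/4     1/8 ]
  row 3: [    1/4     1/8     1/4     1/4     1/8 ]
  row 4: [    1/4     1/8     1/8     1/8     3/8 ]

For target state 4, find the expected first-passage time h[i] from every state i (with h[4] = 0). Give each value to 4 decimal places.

h = [5.7540, 6.5876, 6.4023, 6.4834, 0.0000]

First-step conditioning: h[4] = 0; for i ≠ 4, h[i] = 1 + Σ_k P[i][k]·h[k].
  h[0] = 1 + 1/8·h[0] + 1/8·h[1] + 3/8·h[2] + 1/8·h[3]
  h[1] = 1 + 1/8·h[0] + 1/4·h[1] + 1/4·h[2] + 1/4·h[3]
  h[2] = 1 + 3/8·h[0] + 1/8·h[1] + 1/8·h[2] + 1/4·h[3]
  h[3] = 1 + 1/4·h[0] + 1/8·h[1] + 1/4·h[2] + 1/4·h[3]
Solving the 4×4 linear system over states ≠ 4 gives exactly h = [3976/691, 4552/691, 4424/691, 4480/691, 0] (h[4] = 0 is the target).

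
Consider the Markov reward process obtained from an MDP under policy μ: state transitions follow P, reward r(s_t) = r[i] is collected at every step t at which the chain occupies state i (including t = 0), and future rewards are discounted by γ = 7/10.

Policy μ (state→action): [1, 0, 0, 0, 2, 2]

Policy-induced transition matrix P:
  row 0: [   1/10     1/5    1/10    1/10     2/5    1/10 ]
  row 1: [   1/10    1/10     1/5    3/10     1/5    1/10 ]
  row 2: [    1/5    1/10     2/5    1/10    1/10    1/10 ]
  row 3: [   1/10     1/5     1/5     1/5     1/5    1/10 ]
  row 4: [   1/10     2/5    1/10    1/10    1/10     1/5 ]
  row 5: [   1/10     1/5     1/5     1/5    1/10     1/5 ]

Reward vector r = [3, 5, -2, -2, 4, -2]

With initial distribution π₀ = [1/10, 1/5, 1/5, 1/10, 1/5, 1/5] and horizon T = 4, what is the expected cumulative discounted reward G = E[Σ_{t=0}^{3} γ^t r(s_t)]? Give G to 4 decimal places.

t=0: π = [0.1000, 0.2000, 0.2000, 0.1000, 0.2000, 0.2000], E[r] = 1.1000, γ^t·E[r] = 1.100000, running G = 1.100000
t=1: π = [0.1200, 0.2000, 0.2100, 0.1700, 0.1600, 0.1400], E[r] = 0.9600, γ^t·E[r] = 0.672000, running G = 1.772000
t=2: π = [0.1210, 0.1910, 0.2140, 0.1710, 0.1730, 0.1300], E[r] = 0.9800, γ^t·E[r] = 0.480200, running G = 2.252200
t=3: π = [0.1214, 0.1941, 0.2134, 0.1683, 0.1725, 0.1303], E[r] = 1.0007, γ^t·E[r] = 0.343240, running G = 2.595440

G = 2.5954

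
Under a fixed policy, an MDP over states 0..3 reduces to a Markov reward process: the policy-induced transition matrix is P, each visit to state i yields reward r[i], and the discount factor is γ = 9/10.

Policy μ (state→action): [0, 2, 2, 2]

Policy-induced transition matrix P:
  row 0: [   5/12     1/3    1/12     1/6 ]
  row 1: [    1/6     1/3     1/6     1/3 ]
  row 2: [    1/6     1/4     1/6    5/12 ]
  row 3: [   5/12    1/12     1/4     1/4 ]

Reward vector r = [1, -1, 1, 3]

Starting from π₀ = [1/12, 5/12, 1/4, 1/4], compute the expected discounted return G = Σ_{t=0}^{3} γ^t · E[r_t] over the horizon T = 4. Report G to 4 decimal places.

t=0: π = [0.0833, 0.4167, 0.2500, 0.2500], E[r] = 0.6667, γ^t·E[r] = 0.666667, running G = 0.666667
t=1: π = [0.2500, 0.2500, 0.1806, 0.3194], E[r] = 1.1389, γ^t·E[r] = 1.025000, running G = 1.691667
t=2: π = [0.3090, 0.2384, 0.1725, 0.2801], E[r] = 1.0833, γ^t·E[r] = 0.877500, running G = 2.569167
t=3: π = [0.3139, 0.2489, 0.1643, 0.2729], E[r] = 1.0478, γ^t·E[r] = 0.763875, running G = 3.333042

G = 3.3330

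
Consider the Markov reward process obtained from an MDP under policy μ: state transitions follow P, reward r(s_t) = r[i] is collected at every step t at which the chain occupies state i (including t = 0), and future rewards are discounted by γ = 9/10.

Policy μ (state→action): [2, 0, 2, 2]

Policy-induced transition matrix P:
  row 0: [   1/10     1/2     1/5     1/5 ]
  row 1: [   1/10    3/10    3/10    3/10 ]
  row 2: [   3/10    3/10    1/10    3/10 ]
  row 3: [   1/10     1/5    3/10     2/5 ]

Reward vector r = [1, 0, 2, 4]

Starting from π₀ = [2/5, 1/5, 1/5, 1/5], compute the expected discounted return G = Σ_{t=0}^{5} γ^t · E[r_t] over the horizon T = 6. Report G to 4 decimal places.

G = 8.3911

t=0: π = [0.4000, 0.2000, 0.2000, 0.2000], E[r] = 1.6000, γ^t·E[r] = 1.600000, running G = 1.600000
t=1: π = [0.1400, 0.3600, 0.2200, 0.2800], E[r] = 1.7000, γ^t·E[r] = 1.530000, running G = 3.130000
t=2: π = [0.1440, 0.3000, 0.2420, 0.3140], E[r] = 1.8840, γ^t·E[r] = 1.526040, running G = 4.656040
t=3: π = [0.1484, 0.2974, 0.2372, 0.3170], E[r] = 1.8908, γ^t·E[r] = 1.378393, running G = 6.034433
t=4: π = [0.1474, 0.2980, 0.2377, 0.3169], E[r] = 1.8903, γ^t·E[r] = 1.240239, running G = 7.274672
t=5: π = [0.1475, 0.2978, 0.2377, 0.3169], E[r] = 1.8907, γ^t·E[r] = 1.116461, running G = 8.391133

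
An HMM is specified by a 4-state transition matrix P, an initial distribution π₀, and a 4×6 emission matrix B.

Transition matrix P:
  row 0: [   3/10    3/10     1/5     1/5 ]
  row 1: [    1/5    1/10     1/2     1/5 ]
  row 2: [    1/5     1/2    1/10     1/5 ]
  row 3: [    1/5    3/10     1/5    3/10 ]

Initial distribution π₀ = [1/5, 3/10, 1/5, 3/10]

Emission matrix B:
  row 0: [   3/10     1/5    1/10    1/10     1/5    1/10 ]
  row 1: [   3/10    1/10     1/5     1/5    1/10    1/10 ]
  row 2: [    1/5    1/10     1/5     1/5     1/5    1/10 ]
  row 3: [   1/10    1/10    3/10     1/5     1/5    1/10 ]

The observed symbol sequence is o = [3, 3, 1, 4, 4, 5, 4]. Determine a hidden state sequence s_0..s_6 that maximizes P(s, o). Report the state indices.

path = [2, 1, 2, 1, 2, 1, 2]

t=0: δ = [2.000e-02, 6.000e-02, 4.000e-02, 6.000e-02]  (obs o_0=3)
t=1: δ = [1.200e-03, 4.000e-03, 6.000e-03, 3.600e-03]  ψ = [1, 2, 1, 3]  (obs o_1=3)
t=2: δ = [2.400e-04, 3.000e-04, 2.000e-04, 1.200e-04]  ψ = [2, 2, 1, 2]  (obs o_2=1)
t=3: δ = [1.440e-05, 1.000e-05, 3.000e-05, 1.200e-05]  ψ = [0, 2, 1, 1]  (obs o_3=4)
t=4: δ = [1.200e-06, 1.500e-06, 1.000e-06, 1.200e-06]  ψ = [2, 2, 1, 2]  (obs o_4=4)
t=5: δ = [3.600e-08, 5.000e-08, 7.500e-08, 3.600e-08]  ψ = [0, 2, 1, 3]  (obs o_5=5)
t=6: δ = [3.000e-09, 3.750e-09, 5.000e-09, 3.000e-09]  ψ = [2, 2, 1, 2]  (obs o_6=4)
backtrack: best end state = 2; path = [2, 1, 2, 1, 2, 1, 2]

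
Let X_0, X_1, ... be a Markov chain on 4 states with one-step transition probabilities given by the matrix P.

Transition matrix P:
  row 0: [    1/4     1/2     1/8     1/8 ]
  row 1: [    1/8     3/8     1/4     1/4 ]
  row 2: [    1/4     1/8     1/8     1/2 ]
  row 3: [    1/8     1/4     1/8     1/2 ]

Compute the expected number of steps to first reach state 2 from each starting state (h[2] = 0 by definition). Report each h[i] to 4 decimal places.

h = [5.7846, 5.1692, 0.0000, 6.0308]

First-step conditioning: h[2] = 0; for i ≠ 2, h[i] = 1 + Σ_k P[i][k]·h[k].
  h[0] = 1 + 1/4·h[0] + 1/2·h[1] + 1/8·h[3]
  h[1] = 1 + 1/8·h[0] + 3/8·h[1] + 1/4·h[3]
  h[3] = 1 + 1/8·h[0] + 1/4·h[1] + 1/2·h[3]
Solving the 3×3 linear system over states ≠ 2 gives exactly h = [376/65, 336/65, 0, 392/65] (h[2] = 0 is the target).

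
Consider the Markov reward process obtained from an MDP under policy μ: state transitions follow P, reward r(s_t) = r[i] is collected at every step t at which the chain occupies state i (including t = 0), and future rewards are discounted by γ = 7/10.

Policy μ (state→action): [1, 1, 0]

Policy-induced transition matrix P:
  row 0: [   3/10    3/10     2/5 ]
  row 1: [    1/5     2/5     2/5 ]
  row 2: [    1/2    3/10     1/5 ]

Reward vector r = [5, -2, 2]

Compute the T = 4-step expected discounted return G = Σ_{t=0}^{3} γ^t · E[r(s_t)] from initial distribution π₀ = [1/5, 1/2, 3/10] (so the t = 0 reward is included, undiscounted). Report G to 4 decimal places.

G = 3.0549

t=0: π = [0.2000, 0.5000, 0.3000], E[r] = 0.6000, γ^t·E[r] = 0.600000, running G = 0.600000
t=1: π = [0.3100, 0.3500, 0.3400], E[r] = 1.5300, γ^t·E[r] = 1.071000, running G = 1.671000
t=2: π = [0.3330, 0.3350, 0.3320], E[r] = 1.6590, γ^t·E[r] = 0.812910, running G = 2.483910
t=3: π = [0.3329, 0.3335, 0.3336], E[r] = 1.6647, γ^t·E[r] = 0.570992, running G = 3.054902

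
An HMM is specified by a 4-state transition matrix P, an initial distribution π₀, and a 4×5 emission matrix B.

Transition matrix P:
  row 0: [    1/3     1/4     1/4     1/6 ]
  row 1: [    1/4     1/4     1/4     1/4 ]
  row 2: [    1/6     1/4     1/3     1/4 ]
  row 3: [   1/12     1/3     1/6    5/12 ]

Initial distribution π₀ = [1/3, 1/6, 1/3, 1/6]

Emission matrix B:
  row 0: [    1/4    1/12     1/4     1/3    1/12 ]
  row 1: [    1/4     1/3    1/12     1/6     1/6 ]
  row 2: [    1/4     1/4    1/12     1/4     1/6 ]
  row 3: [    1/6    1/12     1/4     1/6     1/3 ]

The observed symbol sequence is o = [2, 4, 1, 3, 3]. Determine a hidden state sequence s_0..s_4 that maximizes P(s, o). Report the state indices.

path = [3, 3, 1, 0, 0]

t=0: δ = [8.333e-02, 1.389e-02, 2.778e-02, 4.167e-02]  (obs o_0=2)
t=1: δ = [2.315e-03, 3.472e-03, 3.472e-03, 5.787e-03]  ψ = [0, 0, 0, 3]  (obs o_1=4)
t=2: δ = [7.234e-05, 6.430e-04, 2.894e-04, 2.009e-04]  ψ = [1, 3, 2, 3]  (obs o_2=1)
t=3: δ = [5.358e-05, 2.679e-05, 4.019e-05, 2.679e-05]  ψ = [1, 1, 1, 1]  (obs o_3=3)
t=4: δ = [5.954e-06, 2.233e-06, 3.349e-06, 1.861e-06]  ψ = [0, 0, 0, 3]  (obs o_4=3)
backtrack: best end state = 0; path = [3, 3, 1, 0, 0]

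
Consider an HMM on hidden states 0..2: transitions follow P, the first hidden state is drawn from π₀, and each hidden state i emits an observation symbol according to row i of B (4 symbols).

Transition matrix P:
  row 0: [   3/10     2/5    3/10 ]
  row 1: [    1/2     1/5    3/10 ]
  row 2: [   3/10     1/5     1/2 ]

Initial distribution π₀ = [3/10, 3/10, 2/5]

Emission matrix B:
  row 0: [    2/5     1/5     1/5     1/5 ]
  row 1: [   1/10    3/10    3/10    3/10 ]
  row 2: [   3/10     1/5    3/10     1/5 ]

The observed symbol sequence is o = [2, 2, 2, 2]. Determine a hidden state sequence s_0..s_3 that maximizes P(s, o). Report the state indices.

t=0: δ = [6.000e-02, 9.000e-02, 1.200e-01]  (obs o_0=2)
t=1: δ = [9.000e-03, 7.200e-03, 1.800e-02]  ψ = [1, 0, 2]  (obs o_1=2)
t=2: δ = [1.080e-03, 1.080e-03, 2.700e-03]  ψ = [2, 0, 2]  (obs o_2=2)
t=3: δ = [1.620e-04, 1.620e-04, 4.050e-04]  ψ = [2, 2, 2]  (obs o_3=2)
backtrack: best end state = 2; path = [2, 2, 2, 2]

path = [2, 2, 2, 2]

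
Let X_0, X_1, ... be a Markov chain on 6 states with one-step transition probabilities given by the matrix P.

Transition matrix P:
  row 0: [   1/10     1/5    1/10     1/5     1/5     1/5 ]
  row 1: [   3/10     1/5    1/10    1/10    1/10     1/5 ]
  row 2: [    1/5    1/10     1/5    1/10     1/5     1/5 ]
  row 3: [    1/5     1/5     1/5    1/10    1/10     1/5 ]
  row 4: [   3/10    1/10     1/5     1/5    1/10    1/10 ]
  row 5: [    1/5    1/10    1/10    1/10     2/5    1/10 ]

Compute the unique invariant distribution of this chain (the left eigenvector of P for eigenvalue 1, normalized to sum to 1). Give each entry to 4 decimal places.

Balance equations π_j = Σ_i π_i·P[i][j]:
  π_0 = 1/10·π_0 + 3/10·π_1 + 1/5·π_2 + 1/5·π_3 + 3/10·π_4 + 1/5·π_5
  π_1 = 1/5·π_0 + 1/5·π_1 + 1/10·π_2 + 1/5·π_3 + 1/10·π_4 + 1/10·π_5
  π_2 = 1/10·π_0 + 1/10·π_1 + 1/5·π_2 + 1/5·π_3 + 1/5·π_4 + 1/10·π_5
  π_3 = 1/5·π_0 + 1/10·π_1 + 1/10·π_2 + 1/10·π_3 + 1/5·π_4 + 1/10·π_5
  π_4 = 1/5·π_0 + 1/10·π_1 + 1/5·π_2 + 1/10·π_3 + 1/10·π_4 + 2/5·π_5
  normalize: π_0 + π_1 + π_2 + π_3 + π_4 + π_5 = 1
Solving the linear system gives exactly π = [995/4686, 32/213, 115/781, 655/4686, 79/426, 773/4686].

π = [0.2123, 0.1502, 0.1472, 0.1398, 0.1854, 0.1650]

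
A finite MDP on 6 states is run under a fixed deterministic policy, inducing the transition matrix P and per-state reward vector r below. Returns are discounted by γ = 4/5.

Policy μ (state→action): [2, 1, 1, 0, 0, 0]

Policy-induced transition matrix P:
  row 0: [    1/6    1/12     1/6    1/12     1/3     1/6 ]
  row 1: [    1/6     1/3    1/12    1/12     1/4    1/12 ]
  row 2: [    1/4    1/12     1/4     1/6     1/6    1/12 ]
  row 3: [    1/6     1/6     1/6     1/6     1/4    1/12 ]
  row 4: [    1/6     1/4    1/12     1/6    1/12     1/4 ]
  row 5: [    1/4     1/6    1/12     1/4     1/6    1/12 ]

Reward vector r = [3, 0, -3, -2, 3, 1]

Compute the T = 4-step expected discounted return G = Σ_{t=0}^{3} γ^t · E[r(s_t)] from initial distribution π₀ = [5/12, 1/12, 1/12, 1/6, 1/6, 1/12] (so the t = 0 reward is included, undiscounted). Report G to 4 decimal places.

G = 2.5369

t=0: π = [0.4167, 0.0833, 0.0833, 0.1667, 0.1667, 0.0833], E[r] = 1.2500, γ^t·E[r] = 1.250000, running G = 1.250000
t=1: π = [0.1806, 0.1528, 0.1458, 0.1319, 0.2431, 0.1458], E[r] = 0.7153, γ^t·E[r] = 0.572222, running G = 1.822222
t=2: π = [0.1910, 0.1852, 0.1337, 0.1510, 0.2002, 0.1389], E[r] = 0.6094, γ^t·E[r] = 0.390000, running G = 2.212222
t=3: π = [0.1894, 0.1872, 0.1341, 0.1469, 0.2098, 0.1326], E[r] = 0.6341, γ^t·E[r] = 0.324667, running G = 2.536889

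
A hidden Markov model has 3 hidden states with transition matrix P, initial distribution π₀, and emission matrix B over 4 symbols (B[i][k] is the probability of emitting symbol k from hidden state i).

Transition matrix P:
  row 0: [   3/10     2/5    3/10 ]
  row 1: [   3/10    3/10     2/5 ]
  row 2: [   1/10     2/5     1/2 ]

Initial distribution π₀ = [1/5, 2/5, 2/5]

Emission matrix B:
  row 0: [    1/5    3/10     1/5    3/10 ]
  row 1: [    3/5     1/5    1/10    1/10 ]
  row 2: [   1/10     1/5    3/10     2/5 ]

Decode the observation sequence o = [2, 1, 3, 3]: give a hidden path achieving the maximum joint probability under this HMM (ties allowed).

t=0: δ = [4.000e-02, 4.000e-02, 1.200e-01]  (obs o_0=2)
t=1: δ = [3.600e-03, 9.600e-03, 1.200e-02]  ψ = [0, 2, 2]  (obs o_1=1)
t=2: δ = [8.640e-04, 4.800e-04, 2.400e-03]  ψ = [1, 2, 2]  (obs o_2=3)
t=3: δ = [7.776e-05, 9.600e-05, 4.800e-04]  ψ = [0, 2, 2]  (obs o_3=3)
backtrack: best end state = 2; path = [2, 2, 2, 2]

path = [2, 2, 2, 2]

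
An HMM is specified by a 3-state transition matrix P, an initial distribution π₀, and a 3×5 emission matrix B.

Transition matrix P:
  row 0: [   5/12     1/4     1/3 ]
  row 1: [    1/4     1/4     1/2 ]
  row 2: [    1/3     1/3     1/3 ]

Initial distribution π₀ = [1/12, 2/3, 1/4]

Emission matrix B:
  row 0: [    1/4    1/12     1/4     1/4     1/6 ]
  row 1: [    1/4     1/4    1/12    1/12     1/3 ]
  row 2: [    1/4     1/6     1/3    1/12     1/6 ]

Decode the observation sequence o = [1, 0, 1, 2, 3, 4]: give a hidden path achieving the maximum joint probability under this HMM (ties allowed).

t=0: δ = [6.944e-03, 1.667e-01, 4.167e-02]  (obs o_0=1)
t=1: δ = [1.042e-02, 1.042e-02, 2.083e-02]  ψ = [1, 1, 1]  (obs o_1=0)
t=2: δ = [5.787e-04, 1.736e-03, 1.157e-03]  ψ = [2, 2, 2]  (obs o_2=1)
t=3: δ = [1.085e-04, 3.617e-05, 2.894e-04]  ψ = [1, 1, 1]  (obs o_3=2)
t=4: δ = [2.411e-05, 8.038e-06, 8.038e-06]  ψ = [2, 2, 2]  (obs o_4=3)
t=5: δ = [1.674e-06, 2.009e-06, 1.340e-06]  ψ = [0, 0, 0]  (obs o_5=4)
backtrack: best end state = 1; path = [1, 2, 1, 2, 0, 1]

path = [1, 2, 1, 2, 0, 1]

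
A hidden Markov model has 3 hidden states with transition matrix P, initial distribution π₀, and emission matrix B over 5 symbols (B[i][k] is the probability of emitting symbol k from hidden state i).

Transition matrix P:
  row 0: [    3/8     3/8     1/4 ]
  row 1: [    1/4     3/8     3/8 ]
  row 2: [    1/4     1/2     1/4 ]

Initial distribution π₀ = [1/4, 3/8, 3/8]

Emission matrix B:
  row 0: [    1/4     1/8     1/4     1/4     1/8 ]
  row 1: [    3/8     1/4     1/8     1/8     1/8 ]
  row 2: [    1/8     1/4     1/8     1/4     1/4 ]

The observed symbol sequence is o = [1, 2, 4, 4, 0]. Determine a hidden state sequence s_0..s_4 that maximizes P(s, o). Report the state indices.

t=0: δ = [3.125e-02, 9.375e-02, 9.375e-02]  (obs o_0=1)
t=1: δ = [5.859e-03, 5.859e-03, 4.395e-03]  ψ = [1, 2, 1]  (obs o_1=2)
t=2: δ = [2.747e-04, 2.747e-04, 5.493e-04]  ψ = [0, 0, 1]  (obs o_2=4)
t=3: δ = [1.717e-05, 3.433e-05, 3.433e-05]  ψ = [2, 2, 2]  (obs o_3=4)
t=4: δ = [2.146e-06, 6.437e-06, 1.609e-06]  ψ = [1, 2, 1]  (obs o_4=0)
backtrack: best end state = 1; path = [2, 1, 2, 2, 1]

path = [2, 1, 2, 2, 1]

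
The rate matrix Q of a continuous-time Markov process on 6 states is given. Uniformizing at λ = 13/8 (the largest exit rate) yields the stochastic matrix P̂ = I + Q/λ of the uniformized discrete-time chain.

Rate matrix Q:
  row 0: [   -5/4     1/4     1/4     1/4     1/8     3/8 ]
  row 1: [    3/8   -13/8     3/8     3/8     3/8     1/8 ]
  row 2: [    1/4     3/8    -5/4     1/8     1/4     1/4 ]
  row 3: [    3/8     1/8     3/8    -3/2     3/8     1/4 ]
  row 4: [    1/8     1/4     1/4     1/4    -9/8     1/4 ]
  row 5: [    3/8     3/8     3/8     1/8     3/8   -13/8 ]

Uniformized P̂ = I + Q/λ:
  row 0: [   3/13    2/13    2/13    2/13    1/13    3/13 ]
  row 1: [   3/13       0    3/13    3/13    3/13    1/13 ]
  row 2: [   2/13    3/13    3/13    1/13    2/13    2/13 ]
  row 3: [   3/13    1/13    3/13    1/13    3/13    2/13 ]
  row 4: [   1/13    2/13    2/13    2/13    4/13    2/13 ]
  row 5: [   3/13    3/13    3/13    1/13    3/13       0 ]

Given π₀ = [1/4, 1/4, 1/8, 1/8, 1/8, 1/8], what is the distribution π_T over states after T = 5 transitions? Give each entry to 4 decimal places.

t=0: π = [0.2500, 0.2500, 0.1250, 0.1250, 0.1250, 0.1250]
t=1: π = [0.2019, 0.1250, 0.2019, 0.1442, 0.1923, 0.1346]
t=2: π = [0.1857, 0.1494, 0.2004, 0.1265, 0.1990, 0.1391]
t=3: π = [0.1847, 0.1472, 0.2012, 0.1295, 0.2021, 0.1352]
t=4: π = [0.1842, 0.1471, 0.2010, 0.1293, 0.2024, 0.1359]
t=5: π = [0.1842, 0.1472, 0.2010, 0.1293, 0.2025, 0.1358]

π = [0.1842, 0.1472, 0.2010, 0.1293, 0.2025, 0.1358]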